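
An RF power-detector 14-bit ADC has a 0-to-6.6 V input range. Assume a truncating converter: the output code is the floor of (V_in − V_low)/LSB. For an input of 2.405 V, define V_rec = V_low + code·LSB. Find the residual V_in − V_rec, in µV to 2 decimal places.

92.77 µV

LSB = 6.6/2^14 = 402.83 µV.
(2.405 − 0)/0.000402832 = 5970.2303; ⌊·⌋ gives code 5970.
Reconstructed: 2.4049072 V.
V_in − V_rec = 9.27734e-05 V = 92.77 µV.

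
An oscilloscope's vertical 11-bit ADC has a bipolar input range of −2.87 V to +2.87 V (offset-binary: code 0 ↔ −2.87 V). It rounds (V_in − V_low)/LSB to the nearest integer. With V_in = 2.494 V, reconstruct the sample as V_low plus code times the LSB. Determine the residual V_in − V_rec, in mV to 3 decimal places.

-0.434 mV

LSB = 5.74/2^11 = 2.803 mV.
(2.494 − (−2.87))/0.00280273 = 1913.8453; round gives code 1914.
Reconstructed: 2.4944336 V.
Difference: -0.000433594 V → -0.434 mV.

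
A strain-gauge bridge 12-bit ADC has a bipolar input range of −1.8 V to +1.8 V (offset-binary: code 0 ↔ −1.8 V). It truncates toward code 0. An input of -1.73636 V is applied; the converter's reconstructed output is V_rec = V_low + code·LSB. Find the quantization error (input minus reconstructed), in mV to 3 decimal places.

Step size: 3.6 V ÷ 2^12 = 0.879 mV.
Scaled input = 72.4082 LSBs, so code = 72.
V_rec = (−1.8) + 72·0.000878906 = -1.7367188 V.
Error = -1.73636 − (−1.7367188) = 0.00035875 V = 0.359 mV.

0.359 mV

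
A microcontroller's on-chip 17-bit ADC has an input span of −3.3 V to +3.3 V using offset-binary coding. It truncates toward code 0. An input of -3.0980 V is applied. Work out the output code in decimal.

code 4011

LSB = 6.6 V / 131072 = 50.35 µV.
(-3.0980 − (−3.3)) / 5.0354e-05 = 4011.598 LSBs.
Floor → code 4011.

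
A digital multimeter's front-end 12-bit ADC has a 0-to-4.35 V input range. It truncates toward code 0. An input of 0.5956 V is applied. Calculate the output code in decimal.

code 560

Full-scale span = 4.35 V; LSB = 4.35/2^12 = 1.062 mV.
(0.5956 − 0) / 0.00106201 = 560.822 LSBs.
Floor → code 560.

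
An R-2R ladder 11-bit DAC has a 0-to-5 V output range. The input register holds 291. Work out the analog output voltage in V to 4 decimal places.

LSB = 5 V / 2^11 = 2.441 mV.
V_out = 0 + 291 × 0.00244141 V = 0.710449 V.

0.7104 V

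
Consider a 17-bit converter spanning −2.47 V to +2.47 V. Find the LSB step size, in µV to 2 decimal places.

37.69 µV

Full-scale span = 4.94 V.
LSB = 4.94 / 2^17 = 4.94 / 131072 = 3.76892e-05 V = 37.69 µV.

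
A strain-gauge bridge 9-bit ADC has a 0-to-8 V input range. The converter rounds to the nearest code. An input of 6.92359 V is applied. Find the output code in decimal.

Full-scale span = 8 V; LSB = 8/2^9 = 15.625 mV.
(V_in − V_low)/LSB = (6.92359 − 0) / 0.015625 = 443.110.
Round → code 443.

code 443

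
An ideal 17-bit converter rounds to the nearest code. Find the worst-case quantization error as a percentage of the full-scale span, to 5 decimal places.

0.00038 %

Rounding → worst-case error = ½ LSB = V_FS/2^18, so 100/262144 = 0.00038147 % of full scale.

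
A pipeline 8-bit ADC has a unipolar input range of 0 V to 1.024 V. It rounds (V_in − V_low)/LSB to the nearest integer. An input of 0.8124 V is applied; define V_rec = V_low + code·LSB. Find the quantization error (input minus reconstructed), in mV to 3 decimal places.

LSB = 1.024/2^8 = 4.000 mV.
(V_in − V_low)/LSB = (0.8124 − 0)/0.004 = 203.1000 → code 203 (round).
V_rec = 0 + 203·0.004 = 0.812 V.
Difference: 0.0004 V → 0.400 mV.

0.400 mV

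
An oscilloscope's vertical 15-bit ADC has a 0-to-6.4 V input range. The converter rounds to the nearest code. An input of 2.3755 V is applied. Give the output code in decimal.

code 12163

LSB = 6.4 V / 32768 = 195.31 µV.
(2.3755 − 0) / 0.000195313 = 12162.560 LSBs.
Round → code 12163.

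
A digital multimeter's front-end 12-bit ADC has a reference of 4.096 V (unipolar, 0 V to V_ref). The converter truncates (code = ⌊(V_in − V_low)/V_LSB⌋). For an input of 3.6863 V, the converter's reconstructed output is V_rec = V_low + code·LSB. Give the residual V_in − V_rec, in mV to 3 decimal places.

0.300 mV

Step size: 4.096 V ÷ 2^12 = 1.000 mV.
(V_in − V_low)/LSB = (3.6863 − 0)/0.001 = 3686.3000 → code 3686 (floor).
Reconstructed: 3.686 V.
Error = 3.6863 − 3.686 = 0.0003 V = 0.300 mV.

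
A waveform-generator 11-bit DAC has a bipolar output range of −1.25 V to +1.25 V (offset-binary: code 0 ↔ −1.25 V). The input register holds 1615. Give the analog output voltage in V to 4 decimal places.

0.7214 V

LSB = 2.5 V / 2^11 = 1.221 mV.
V_out = (−1.25) + 1615 × 0.0012207 V = 0.721436 V.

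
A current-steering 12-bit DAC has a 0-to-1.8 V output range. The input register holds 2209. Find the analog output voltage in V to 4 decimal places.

0.9708 V

LSB = 1.8 V / 2^12 = 439.45 µV.
V_out = 0 + 2209 × 0.000439453 V = 0.970752 V.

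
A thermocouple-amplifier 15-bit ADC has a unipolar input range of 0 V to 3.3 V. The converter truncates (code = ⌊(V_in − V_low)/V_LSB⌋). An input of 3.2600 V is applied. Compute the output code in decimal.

code 32370

With 32768 levels over 3.3 V, one step is 100.71 µV.
(3.2600 − 0) / 0.000100708 = 32370.812 LSBs.
So the output code is 32370.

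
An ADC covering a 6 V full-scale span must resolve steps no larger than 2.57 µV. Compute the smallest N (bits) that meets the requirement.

22 bits

Number of steps required ≥ 6 V / 2.57 µV = 2334630.35.
Need 2^N ≥ 2334630.35; 2^21 = 2097152, 2^22 = 4194304.
Minimum N = 22.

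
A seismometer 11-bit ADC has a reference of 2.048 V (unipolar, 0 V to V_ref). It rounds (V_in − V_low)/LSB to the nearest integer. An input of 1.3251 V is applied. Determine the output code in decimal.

LSB = 2.048 V / 2048 = 1.000 mV.
(1.3251 − 0) / 0.001 = 1325.100 LSBs.
round(1325.100) = 1325.

code 1325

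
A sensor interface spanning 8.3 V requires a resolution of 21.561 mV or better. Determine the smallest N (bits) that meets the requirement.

Number of steps required ≥ 8.3 V / 21.561 mV = 384.95.
Need 2^N ≥ 384.95; 2^8 = 256, 2^9 = 512.
Minimum N = 9.

9 bits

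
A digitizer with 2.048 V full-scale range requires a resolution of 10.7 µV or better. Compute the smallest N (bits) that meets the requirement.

Number of steps required ≥ 2.048 V / 10.7 µV = 191401.87.
Need 2^N ≥ 191401.87; 2^17 = 131072, 2^18 = 262144.
Minimum N = 18.

18 bits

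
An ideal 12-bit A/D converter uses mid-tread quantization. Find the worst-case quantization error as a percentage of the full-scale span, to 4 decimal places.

Rounding → worst-case error = ½ LSB = V_FS/2^13, so 100/8192 = 0.012207 % of full scale.

0.0122 %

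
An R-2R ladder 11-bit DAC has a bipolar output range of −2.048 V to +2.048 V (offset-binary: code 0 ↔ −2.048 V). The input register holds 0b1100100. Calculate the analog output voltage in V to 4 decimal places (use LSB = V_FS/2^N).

-1.8480 V

LSB = 4.096 V / 2^11 = 2.000 mV.
Code 0b1100100 = 100 decimal.
V_out = (−2.048) + 100 × 0.002 V = -1.848 V.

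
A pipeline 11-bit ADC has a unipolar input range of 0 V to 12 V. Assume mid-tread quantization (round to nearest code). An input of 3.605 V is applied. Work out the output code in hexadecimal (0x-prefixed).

Full-scale span = 12 V; LSB = 12/2^11 = 5.859 mV.
(3.605 − 0) / 0.00585938 = 615.253 LSBs.
round(615.253) = 615.
In hexadecimal (0x-prefixed): 0x267.

code 0x267 (decimal 615)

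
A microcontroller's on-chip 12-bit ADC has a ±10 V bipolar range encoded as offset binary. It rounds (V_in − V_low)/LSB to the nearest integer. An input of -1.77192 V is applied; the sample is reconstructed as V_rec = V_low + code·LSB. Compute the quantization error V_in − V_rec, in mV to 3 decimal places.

0.541 mV

Step size: 20 V ÷ 2^12 = 4.883 mV.
(V_in − V_low)/LSB = (-1.77192 − (−10))/0.00488281 = 1685.1108 → code 1685 (round).
V_rec = (−10) + 1685·0.00488281 = -1.7724609 V.
Difference: 0.000540937 V → 0.541 mV.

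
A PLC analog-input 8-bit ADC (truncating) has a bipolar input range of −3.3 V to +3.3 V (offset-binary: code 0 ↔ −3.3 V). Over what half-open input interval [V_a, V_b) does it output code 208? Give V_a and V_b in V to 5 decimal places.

[2.06250 V, 2.08828 V)

LSB = 6.6/2^8 = 25.781 mV.
V_a = V_low + 208·LSB = 2.0625 V; V_b = V_low + 209·LSB = 2.08828 V.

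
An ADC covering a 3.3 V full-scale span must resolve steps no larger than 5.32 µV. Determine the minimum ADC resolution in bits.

20 bits

Number of steps required ≥ 3.3 V / 5.32 µV = 620300.75.
Need 2^N ≥ 620300.75; 2^19 = 524288, 2^20 = 1048576.
Minimum N = 20.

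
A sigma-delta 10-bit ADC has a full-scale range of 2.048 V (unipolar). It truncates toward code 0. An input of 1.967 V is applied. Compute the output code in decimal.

code 983

Full-scale span = 2.048 V; LSB = 2.048/2^10 = 2.000 mV.
(1.967 − 0) / 0.002 = 983.500 LSBs.
Floor → code 983.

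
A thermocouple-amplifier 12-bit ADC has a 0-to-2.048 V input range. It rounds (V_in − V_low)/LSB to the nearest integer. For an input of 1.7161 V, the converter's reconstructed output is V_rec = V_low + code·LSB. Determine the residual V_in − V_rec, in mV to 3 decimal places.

0.100 mV

One LSB is 2.048 V / 4096 = 0.500 mV.
Scaled input = 3432.2000 LSBs, so code = 3432.
Code 3432 maps back to 0 + 3432×0.0005 V = 1.716 V.
Error = 1.7161 − 1.716 = 0.0001 V = 0.100 mV.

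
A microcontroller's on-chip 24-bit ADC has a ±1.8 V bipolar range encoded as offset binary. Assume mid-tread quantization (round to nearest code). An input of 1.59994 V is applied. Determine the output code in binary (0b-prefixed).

code 0b111100011100011000000101 (decimal 15844869)

Full-scale span = 3.6 V; LSB = 3.6/2^24 = 0.21 µV.
Input sits at 15844868.824 steps above V_low.
Round → code 15844869.
In binary (0b-prefixed): 0b111100011100011000000101.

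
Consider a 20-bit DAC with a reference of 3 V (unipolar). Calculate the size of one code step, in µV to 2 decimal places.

Full-scale span = 3 V.
LSB = 3 / 2^20 = 3 / 1048576 = 2.86102e-06 V = 2.86 µV.

2.86 µV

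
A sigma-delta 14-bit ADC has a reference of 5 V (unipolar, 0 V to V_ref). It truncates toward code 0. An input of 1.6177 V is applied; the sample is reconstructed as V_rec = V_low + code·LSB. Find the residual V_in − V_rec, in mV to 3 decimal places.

0.268 mV

Step size: 5 V ÷ 2^14 = 305.18 µV.
Scaled input = 5300.8794 LSBs, so code = 5300.
Code 5300 maps back to 0 + 5300×0.000305176 V = 1.6174316 V.
Error = 1.6177 − 1.6174316 = 0.000268359 V = 0.268 mV.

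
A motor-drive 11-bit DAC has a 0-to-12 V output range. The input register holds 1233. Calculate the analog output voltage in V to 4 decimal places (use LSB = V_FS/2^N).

7.2246 V

LSB = 12 V / 2^11 = 5.859 mV.
V_out = 0 + 1233 × 0.00585938 V = 7.22461 V.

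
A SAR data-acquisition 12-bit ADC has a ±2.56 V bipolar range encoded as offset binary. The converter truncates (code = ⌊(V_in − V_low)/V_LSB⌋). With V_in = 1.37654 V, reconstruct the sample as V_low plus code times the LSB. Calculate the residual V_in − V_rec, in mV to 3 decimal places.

0.290 mV

LSB = 5.12/2^12 = 1.250 mV.
Scaled input = 3149.2320 LSBs, so code = 3149.
Code 3149 maps back to (−2.56) + 3149×0.00125 V = 1.37625 V.
Difference: 0.00029 V → 0.290 mV.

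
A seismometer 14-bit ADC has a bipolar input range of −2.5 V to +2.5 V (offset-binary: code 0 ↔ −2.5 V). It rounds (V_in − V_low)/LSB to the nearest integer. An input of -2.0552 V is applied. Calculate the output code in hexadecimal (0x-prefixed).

Full-scale span = 5 V; LSB = 5/2^14 = 305.18 µV.
(V_in − V_low)/LSB = (-2.0552 − (−2.5)) / 0.000305176 = 1457.521.
Round → code 1458.
In hexadecimal (0x-prefixed): 0x5B2.

code 0x5B2 (decimal 1458)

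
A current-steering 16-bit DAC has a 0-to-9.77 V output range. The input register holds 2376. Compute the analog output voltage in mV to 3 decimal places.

354.210 mV

LSB = 9.77 V / 2^16 = 149.08 µV.
V_out = 0 + 2376 × 0.000149078 V = 0.35421 V.
= 354.210 mV.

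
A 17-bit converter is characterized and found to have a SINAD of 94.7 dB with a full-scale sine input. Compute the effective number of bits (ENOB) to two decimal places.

15.44 bits

ENOB = (SINAD − 1.76) / 6.02 = (94.7 − 1.76)/6.02 = 15.439.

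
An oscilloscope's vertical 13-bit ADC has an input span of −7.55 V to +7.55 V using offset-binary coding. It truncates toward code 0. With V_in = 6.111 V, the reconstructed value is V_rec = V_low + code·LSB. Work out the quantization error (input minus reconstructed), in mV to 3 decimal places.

0.587 mV

One LSB is 15.1 V / 8192 = 1.843 mV.
Scaled input = 7411.3187 LSBs, so code = 7411.
V_rec = (−7.55) + 7411·0.00184326 = 6.1104126 V.
Error = 6.111 − 6.1104126 = 0.000587402 V = 0.587 mV.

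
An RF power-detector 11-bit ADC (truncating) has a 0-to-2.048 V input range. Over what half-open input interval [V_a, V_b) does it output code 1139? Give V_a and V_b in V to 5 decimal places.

LSB = 2.048/2^11 = 1.000 mV.
V_a = V_low + 1139·LSB = 1.139 V; V_b = V_low + 1140·LSB = 1.14 V.

[1.13900 V, 1.14000 V)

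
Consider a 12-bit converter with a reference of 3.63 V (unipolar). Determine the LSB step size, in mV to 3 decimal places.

Full-scale span = 3.63 V.
LSB = 3.63 / 2^12 = 3.63 / 4096 = 0.00088623 V = 0.886 mV.

0.886 mV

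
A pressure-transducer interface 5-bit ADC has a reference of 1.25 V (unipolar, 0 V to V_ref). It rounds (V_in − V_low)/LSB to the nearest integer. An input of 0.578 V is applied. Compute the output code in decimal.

code 15

Full-scale span = 1.25 V; LSB = 1.25/2^5 = 39.062 mV.
Input sits at 14.797 steps above V_low.
Round → code 15.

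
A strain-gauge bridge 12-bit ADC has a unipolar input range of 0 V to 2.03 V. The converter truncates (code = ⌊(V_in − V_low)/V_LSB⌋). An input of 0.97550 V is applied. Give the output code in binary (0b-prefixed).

code 0b11110110000 (decimal 1968)

With 4096 levels over 2.03 V, one step is 495.61 µV.
Input sits at 1968.300 steps above V_low.
So the output code is 1968.
In binary (0b-prefixed): 0b11110110000.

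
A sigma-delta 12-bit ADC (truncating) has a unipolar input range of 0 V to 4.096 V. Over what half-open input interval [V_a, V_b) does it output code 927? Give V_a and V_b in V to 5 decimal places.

[0.92700 V, 0.92800 V)

LSB = 4.096/2^12 = 1.000 mV.
V_a = V_low + 927·LSB = 0.927 V; V_b = V_low + 928·LSB = 0.928 V.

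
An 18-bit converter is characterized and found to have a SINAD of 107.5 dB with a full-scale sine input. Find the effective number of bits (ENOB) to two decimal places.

ENOB = (SINAD − 1.76) / 6.02 = (107.5 − 1.76)/6.02 = 17.565.

17.56 bits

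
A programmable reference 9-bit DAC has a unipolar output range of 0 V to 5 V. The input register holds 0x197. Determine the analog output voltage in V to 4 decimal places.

LSB = 5 V / 2^9 = 9.766 mV.
Code 0x197 = 407 decimal.
V_out = 0 + 407 × 0.00976562 V = 3.97461 V.

3.9746 V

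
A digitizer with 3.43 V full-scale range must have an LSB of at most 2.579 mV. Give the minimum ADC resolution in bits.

11 bits

Number of steps required ≥ 3.43 V / 2.579 mV = 1329.97.
Need 2^N ≥ 1329.97; 2^10 = 1024, 2^11 = 2048.
Minimum N = 11.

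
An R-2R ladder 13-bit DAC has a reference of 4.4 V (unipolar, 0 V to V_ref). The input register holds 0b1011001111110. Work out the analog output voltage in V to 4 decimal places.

3.0927 V

LSB = 4.4 V / 2^13 = 0.537 mV.
Code 0b1011001111110 = 5758 decimal.
V_out = 0 + 5758 × 0.000537109 V = 3.09268 V.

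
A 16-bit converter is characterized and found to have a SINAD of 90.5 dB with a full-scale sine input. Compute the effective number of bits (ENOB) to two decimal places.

14.74 bits

ENOB = (SINAD − 1.76) / 6.02 = (90.5 − 1.76)/6.02 = 14.741.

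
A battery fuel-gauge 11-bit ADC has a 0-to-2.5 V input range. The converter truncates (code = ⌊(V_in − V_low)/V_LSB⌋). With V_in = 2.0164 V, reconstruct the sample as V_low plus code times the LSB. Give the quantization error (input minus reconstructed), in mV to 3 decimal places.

1.019 mV

LSB = 2.5/2^11 = 1.221 mV.
(2.0164 − 0)/0.0012207 = 1651.8349; ⌊·⌋ gives code 1651.
V_rec = 0 + 1651·0.0012207 = 2.0153809 V.
Difference: 0.00101914 V → 1.019 mV.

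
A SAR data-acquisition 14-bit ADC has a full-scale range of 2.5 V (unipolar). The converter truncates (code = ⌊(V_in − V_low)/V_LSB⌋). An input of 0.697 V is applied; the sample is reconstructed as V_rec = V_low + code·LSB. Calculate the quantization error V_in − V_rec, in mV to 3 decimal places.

LSB = 2.5/2^14 = 152.59 µV.
Scaled input = 4567.8592 LSBs, so code = 4567.
Reconstructed: 0.6968689 V.
V_in − V_rec = 0.000131104 V = 0.131 mV.

0.131 mV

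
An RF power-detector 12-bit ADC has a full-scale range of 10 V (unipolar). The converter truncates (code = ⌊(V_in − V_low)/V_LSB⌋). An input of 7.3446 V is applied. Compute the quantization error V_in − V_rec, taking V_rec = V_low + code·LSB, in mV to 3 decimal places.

LSB = 10/2^12 = 2.441 mV.
Scaled input = 3008.3482 LSBs, so code = 3008.
V_rec = 0 + 3008·0.00244141 = 7.34375 V.
Error = 7.3446 − 7.34375 = 0.00085 V = 0.850 mV.

0.850 mV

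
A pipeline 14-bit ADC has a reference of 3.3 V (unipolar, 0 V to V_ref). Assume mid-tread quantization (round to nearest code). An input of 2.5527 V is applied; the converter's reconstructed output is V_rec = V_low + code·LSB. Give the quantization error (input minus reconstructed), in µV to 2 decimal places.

-46.58 µV

One LSB is 3.3 V / 16384 = 201.42 µV.
(2.5527 − 0)/0.000201416 = 12673.7687; round gives code 12674.
Code 12674 maps back to 0 + 12674×0.000201416 V = 2.5527466 V.
Error = 2.5527 − 2.5527466 = -4.6582e-05 V = -46.58 µV.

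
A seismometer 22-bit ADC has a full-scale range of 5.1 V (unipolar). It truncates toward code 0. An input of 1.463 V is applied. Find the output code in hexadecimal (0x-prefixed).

Full-scale span = 5.1 V; LSB = 5.1/2^22 = 1.22 µV.
Input sits at 1203189.559 steps above V_low.
⌊·⌋(1203189.559) = 1203189.
In hexadecimal (0x-prefixed): 0x125BF5.

code 0x125BF5 (decimal 1203189)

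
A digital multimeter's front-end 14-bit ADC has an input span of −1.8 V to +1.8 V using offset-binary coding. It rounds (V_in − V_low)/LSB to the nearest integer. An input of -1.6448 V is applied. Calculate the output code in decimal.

code 706

With 16384 levels over 3.6 V, one step is 219.73 µV.
Input sits at 706.332 steps above V_low.
round(706.332) = 706.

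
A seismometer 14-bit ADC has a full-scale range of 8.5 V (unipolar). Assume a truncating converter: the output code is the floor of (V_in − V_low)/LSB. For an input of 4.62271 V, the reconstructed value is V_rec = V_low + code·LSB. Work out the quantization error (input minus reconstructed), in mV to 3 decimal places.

0.212 mV

One LSB is 8.5 V / 16384 = 0.519 mV.
(4.62271 − 0)/0.000518799 = 8910.4095; ⌊·⌋ gives code 8910.
Reconstructed: 4.6224976 V.
V_in − V_rec = 0.000212441 V = 0.212 mV.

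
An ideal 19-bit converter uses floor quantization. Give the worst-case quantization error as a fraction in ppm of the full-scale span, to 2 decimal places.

1.91 ppm

Truncating → worst-case error = 1 LSB = V_FS/2^19, so 1e+06/524288 = 1.90735 ppm of full scale.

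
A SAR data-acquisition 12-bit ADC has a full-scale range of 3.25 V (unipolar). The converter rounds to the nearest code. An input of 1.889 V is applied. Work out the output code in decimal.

code 2381

Full-scale span = 3.25 V; LSB = 3.25/2^12 = 0.793 mV.
Input sits at 2380.721 steps above V_low.
round(2380.721) = 2381.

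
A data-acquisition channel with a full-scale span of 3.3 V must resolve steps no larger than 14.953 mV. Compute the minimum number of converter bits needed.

8 bits

Number of steps required ≥ 3.3 V / 14.953 mV = 220.69.
Need 2^N ≥ 220.69; 2^7 = 128, 2^8 = 256.
Minimum N = 8.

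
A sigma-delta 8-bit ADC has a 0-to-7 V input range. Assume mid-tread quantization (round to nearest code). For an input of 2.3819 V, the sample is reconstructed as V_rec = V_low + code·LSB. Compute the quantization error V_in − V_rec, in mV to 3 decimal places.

Step size: 7 V ÷ 2^8 = 27.344 mV.
Scaled input = 87.1095 LSBs, so code = 87.
V_rec = 0 + 87·0.0273438 = 2.3789062 V.
Error = 2.3819 − 2.3789062 = 0.00299375 V = 2.994 mV.

2.994 mV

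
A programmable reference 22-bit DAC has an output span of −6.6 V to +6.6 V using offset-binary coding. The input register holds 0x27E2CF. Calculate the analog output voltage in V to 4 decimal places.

1.6265 V

LSB = 13.2 V / 2^22 = 3.15 µV.
Code 0x27E2CF = 2613967 decimal.
V_out = (−6.6) + 2613967 × 3.14713e-06 V = 1.62648 V.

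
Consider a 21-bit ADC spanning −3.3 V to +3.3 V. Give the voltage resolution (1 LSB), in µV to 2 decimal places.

Full-scale span = 6.6 V.
LSB = 6.6 / 2^21 = 6.6 / 2097152 = 3.14713e-06 V = 3.15 µV.

3.15 µV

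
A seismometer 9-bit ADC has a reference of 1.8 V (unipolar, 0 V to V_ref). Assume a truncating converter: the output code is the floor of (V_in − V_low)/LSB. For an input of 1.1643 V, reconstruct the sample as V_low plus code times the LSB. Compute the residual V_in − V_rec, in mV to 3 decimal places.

0.628 mV

One LSB is 1.8 V / 512 = 3.516 mV.
Scaled input = 331.1787 LSBs, so code = 331.
Code 331 maps back to 0 + 331×0.00351563 V = 1.1636719 V.
Difference: 0.000628125 V → 0.628 mV.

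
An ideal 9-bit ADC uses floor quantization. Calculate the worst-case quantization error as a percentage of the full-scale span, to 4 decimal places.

Truncating → worst-case error = 1 LSB = V_FS/2^9, so 100/512 = 0.195312 % of full scale.

0.1953 %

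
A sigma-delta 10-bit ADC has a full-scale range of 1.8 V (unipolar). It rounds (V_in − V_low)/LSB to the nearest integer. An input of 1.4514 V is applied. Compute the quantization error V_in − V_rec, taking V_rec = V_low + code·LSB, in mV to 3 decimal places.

Step size: 1.8 V ÷ 2^10 = 1.758 mV.
Scaled input = 825.6853 LSBs, so code = 826.
V_rec = 0 + 826·0.00175781 = 1.4519531 V.
Difference: -0.000553125 V → -0.553 mV.

-0.553 mV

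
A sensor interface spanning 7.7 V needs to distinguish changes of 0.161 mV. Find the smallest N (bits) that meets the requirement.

Number of steps required ≥ 7.7 V / 0.161 mV = 47826.09.
Need 2^N ≥ 47826.09; 2^15 = 32768, 2^16 = 65536.
Minimum N = 16.

16 bits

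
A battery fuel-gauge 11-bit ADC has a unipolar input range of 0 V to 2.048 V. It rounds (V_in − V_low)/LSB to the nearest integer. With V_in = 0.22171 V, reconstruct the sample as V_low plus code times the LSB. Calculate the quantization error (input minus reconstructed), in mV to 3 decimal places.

-0.290 mV

Step size: 2.048 V ÷ 2^11 = 1.000 mV.
Scaled input = 221.7100 LSBs, so code = 222.
Code 222 maps back to 0 + 222×0.001 V = 0.222 V.
Difference: -0.00029 V → -0.290 mV.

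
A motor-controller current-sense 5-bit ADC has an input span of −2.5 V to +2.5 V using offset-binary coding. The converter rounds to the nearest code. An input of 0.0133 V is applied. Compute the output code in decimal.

code 16

Full-scale span = 5 V; LSB = 5/2^5 = 156.250 mV.
(V_in − V_low)/LSB = (0.0133 − (−2.5)) / 0.15625 = 16.085.
Round → code 16.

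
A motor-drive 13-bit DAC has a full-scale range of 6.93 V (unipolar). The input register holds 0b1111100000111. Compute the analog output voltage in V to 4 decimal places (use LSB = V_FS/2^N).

LSB = 6.93 V / 2^13 = 0.846 mV.
Code 0b1111100000111 = 7943 decimal.
V_out = 0 + 7943 × 0.000845947 V = 6.71936 V.

6.7194 V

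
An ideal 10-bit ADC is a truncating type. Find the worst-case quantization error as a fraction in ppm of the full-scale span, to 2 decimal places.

976.56 ppm

Truncating → worst-case error = 1 LSB = V_FS/2^10, so 1e+06/1024 = 976.562 ppm of full scale.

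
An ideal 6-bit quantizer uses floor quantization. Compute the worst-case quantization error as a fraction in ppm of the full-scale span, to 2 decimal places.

Truncating → worst-case error = 1 LSB = V_FS/2^6, so 1e+06/64 = 15625 ppm of full scale.

15625.00 ppm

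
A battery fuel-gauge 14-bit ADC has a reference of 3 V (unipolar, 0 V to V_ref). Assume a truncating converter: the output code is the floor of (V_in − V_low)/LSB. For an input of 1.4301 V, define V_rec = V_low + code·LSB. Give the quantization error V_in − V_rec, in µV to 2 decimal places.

46.29 µV

One LSB is 3 V / 16384 = 183.11 µV.
Scaled input = 7810.2528 LSBs, so code = 7810.
V_rec = 0 + 7810·0.000183105 = 1.4300537 V.
Error = 1.4301 − 1.4300537 = 4.62891e-05 V = 46.29 µV.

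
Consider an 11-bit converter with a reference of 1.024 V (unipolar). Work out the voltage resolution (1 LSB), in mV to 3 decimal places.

0.500 mV

Full-scale span = 1.024 V.
LSB = 1.024 / 2^11 = 1.024 / 2048 = 0.0005 V = 0.500 mV.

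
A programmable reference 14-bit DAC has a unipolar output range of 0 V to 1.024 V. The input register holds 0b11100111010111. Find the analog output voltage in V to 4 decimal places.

0.9254 V

LSB = 1.024 V / 2^14 = 62.50 µV.
Code 0b11100111010111 = 14807 decimal.
V_out = 0 + 14807 × 6.25e-05 V = 0.925438 V.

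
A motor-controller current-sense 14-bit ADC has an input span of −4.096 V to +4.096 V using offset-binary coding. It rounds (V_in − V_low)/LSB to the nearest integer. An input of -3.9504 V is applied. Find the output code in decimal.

code 291

Full-scale span = 8.192 V; LSB = 8.192/2^14 = 0.500 mV.
(-3.9504 − (−4.096)) / 0.0005 = 291.200 LSBs.
So the output code is 291.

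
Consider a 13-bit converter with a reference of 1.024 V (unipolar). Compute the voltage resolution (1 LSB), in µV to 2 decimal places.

Full-scale span = 1.024 V.
LSB = 1.024 / 2^13 = 1.024 / 8192 = 0.000125 V = 125.00 µV.

125.00 µV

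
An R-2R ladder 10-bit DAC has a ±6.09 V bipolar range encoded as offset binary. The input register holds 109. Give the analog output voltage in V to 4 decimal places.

-4.7935 V

LSB = 12.18 V / 2^10 = 11.895 mV.
V_out = (−6.09) + 109 × 0.0118945 V = -4.7935 V.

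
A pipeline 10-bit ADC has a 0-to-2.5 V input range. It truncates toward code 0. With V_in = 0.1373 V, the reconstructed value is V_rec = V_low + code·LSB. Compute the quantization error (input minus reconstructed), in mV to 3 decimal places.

One LSB is 2.5 V / 1024 = 2.441 mV.
(V_in − V_low)/LSB = (0.1373 − 0)/0.00244141 = 56.2381 → code 56 (floor).
Reconstructed: 0.13671875 V.
Error = 0.1373 − 0.13671875 = 0.00058125 V = 0.581 mV.

0.581 mV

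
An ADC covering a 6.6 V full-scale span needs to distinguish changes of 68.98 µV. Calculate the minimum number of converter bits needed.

Number of steps required ≥ 6.6 V / 68.98 µV = 95679.91.
Need 2^N ≥ 95679.91; 2^16 = 65536, 2^17 = 131072.
Minimum N = 17.

17 bits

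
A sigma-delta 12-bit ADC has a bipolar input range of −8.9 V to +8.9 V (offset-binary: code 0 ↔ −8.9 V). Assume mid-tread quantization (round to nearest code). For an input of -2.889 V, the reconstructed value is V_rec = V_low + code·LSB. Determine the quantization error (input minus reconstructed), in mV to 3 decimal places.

Step size: 17.8 V ÷ 2^12 = 4.346 mV.
Scaled input = 1383.2054 LSBs, so code = 1383.
Reconstructed: -2.8898926 V.
Difference: 0.000892578 V → 0.893 mV.

0.893 mV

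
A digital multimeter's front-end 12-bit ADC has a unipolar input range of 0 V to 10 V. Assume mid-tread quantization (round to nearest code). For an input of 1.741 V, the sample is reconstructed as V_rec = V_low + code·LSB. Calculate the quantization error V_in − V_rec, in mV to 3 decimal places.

One LSB is 10 V / 4096 = 2.441 mV.
(1.741 − 0)/0.00244141 = 713.1136; round gives code 713.
Code 713 maps back to 0 + 713×0.00244141 V = 1.7407227 V.
Error = 1.741 − 1.7407227 = 0.000277344 V = 0.277 mV.

0.277 mV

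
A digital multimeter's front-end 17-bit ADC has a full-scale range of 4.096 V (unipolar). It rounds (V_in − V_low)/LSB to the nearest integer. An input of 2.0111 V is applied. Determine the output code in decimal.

Full-scale span = 4.096 V; LSB = 4.096/2^17 = 31.25 µV.
(2.0111 − 0) / 3.125e-05 = 64355.200 LSBs.
So the output code is 64355.

code 64355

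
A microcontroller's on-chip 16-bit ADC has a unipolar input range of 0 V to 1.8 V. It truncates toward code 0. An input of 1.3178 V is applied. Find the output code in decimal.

LSB = 1.8 V / 65536 = 27.47 µV.
(1.3178 − 0) / 2.74658e-05 = 47979.634 LSBs.
So the output code is 47979.

code 47979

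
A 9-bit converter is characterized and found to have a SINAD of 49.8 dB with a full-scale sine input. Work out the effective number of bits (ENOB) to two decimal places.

7.98 bits

ENOB = (SINAD − 1.76) / 6.02 = (49.8 − 1.76)/6.02 = 7.980.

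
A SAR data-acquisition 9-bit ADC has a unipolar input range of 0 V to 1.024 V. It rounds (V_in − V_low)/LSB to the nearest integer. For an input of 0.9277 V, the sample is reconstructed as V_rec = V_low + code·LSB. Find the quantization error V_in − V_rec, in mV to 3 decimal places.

-0.300 mV

One LSB is 1.024 V / 512 = 2.000 mV.
(0.9277 − 0)/0.002 = 463.8500; round gives code 464.
Reconstructed: 0.928 V.
V_in − V_rec = -0.0003 V = -0.300 mV.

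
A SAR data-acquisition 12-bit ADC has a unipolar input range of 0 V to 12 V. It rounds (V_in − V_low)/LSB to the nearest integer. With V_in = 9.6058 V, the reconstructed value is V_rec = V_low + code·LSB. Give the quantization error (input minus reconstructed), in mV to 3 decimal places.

Step size: 12 V ÷ 2^12 = 2.930 mV.
(V_in − V_low)/LSB = (9.6058 − 0)/0.00292969 = 3278.7797 → code 3279 (round).
V_rec = 0 + 3279·0.00292969 = 9.6064453 V.
Error = 9.6058 − 9.6064453 = -0.000645313 V = -0.645 mV.

-0.645 mV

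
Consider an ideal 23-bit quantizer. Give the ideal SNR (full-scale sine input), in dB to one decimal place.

SNR ≈ 6.02·N + 1.76 dB = 6.02·23 + 1.76 = 140.22 dB.

140.2 dB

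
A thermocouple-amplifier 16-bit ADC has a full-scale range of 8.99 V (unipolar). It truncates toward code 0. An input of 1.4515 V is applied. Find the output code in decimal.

code 10581

LSB = 8.99 V / 65536 = 137.18 µV.
Input sits at 10581.257 steps above V_low.
Floor → code 10581.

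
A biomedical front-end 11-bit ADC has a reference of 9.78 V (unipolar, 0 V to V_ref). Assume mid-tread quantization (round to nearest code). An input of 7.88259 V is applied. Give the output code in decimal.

code 1651

LSB = 9.78 V / 2048 = 4.775 mV.
(7.88259 − 0) / 0.00477539 = 1650.669 LSBs.
round(1650.669) = 1651.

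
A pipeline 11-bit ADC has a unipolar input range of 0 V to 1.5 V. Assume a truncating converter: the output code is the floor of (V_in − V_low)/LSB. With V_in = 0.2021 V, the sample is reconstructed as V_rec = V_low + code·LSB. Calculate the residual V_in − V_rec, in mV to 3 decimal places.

One LSB is 1.5 V / 2048 = 0.732 mV.
Scaled input = 275.9339 LSBs, so code = 275.
Code 275 maps back to 0 + 275×0.000732422 V = 0.20141602 V.
Error = 0.2021 − 0.20141602 = 0.000683984 V = 0.684 mV.

0.684 mV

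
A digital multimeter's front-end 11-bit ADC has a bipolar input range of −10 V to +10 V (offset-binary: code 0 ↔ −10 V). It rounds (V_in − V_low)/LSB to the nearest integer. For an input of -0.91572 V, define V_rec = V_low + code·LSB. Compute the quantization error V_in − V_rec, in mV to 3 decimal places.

Step size: 20 V ÷ 2^11 = 9.766 mV.
(-0.91572 − (−10))/0.00976562 = 930.2303; round gives code 930.
Code 930 maps back to (−10) + 930×0.00976562 V = -0.91796875 V.
Difference: 0.00224875 V → 2.249 mV.

2.249 mV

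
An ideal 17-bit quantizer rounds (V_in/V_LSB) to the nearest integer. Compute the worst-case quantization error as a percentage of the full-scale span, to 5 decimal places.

Rounding → worst-case error = ½ LSB = V_FS/2^18, so 100/262144 = 0.00038147 % of full scale.

0.00038 %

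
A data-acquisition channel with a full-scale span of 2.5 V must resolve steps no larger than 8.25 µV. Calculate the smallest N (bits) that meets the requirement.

19 bits

Number of steps required ≥ 2.5 V / 8.25 µV = 303030.30.
Need 2^N ≥ 303030.30; 2^18 = 262144, 2^19 = 524288.
Minimum N = 19.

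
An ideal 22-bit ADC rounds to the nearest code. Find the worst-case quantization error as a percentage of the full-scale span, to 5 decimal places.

Rounding → worst-case error = ½ LSB = V_FS/2^23, so 100/8388608 = 1.19209e-05 % of full scale.

0.00001 %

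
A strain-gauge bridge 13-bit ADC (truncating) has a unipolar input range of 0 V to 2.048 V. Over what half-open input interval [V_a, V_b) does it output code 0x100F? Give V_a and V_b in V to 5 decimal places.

LSB = 2.048/2^13 = 250.00 µV.
Code 0x100F = 4111 decimal.
V_a = V_low + 4111·LSB = 1.02775 V; V_b = V_low + 4112·LSB = 1.028 V.

[1.02775 V, 1.02800 V)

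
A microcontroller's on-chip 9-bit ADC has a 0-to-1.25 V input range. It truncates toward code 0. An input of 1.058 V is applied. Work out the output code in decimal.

code 433

Full-scale span = 1.25 V; LSB = 1.25/2^9 = 2.441 mV.
Input sits at 433.357 steps above V_low.
Floor → code 433.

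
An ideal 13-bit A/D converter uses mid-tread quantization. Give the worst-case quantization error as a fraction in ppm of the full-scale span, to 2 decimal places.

61.04 ppm

Rounding → worst-case error = ½ LSB = V_FS/2^14, so 1e+06/16384 = 61.0352 ppm of full scale.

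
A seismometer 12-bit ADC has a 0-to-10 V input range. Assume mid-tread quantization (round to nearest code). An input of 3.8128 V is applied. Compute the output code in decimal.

code 1562

Full-scale span = 10 V; LSB = 10/2^12 = 2.441 mV.
(V_in − V_low)/LSB = (3.8128 − 0) / 0.00244141 = 1561.723.
round(1561.723) = 1562.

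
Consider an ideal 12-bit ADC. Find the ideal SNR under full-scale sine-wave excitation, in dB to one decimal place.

SNR ≈ 6.02·N + 1.76 dB = 6.02·12 + 1.76 = 74.00 dB.

74.0 dB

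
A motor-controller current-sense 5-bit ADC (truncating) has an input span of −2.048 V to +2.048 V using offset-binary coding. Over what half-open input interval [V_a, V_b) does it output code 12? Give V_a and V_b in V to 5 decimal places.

LSB = 4.096/2^5 = 128.000 mV.
V_a = V_low + 12·LSB = -0.512 V; V_b = V_low + 13·LSB = -0.384 V.

[-0.51200 V, -0.38400 V)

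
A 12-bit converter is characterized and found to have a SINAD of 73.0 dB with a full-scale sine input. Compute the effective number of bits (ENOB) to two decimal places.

11.83 bits

ENOB = (SINAD − 1.76) / 6.02 = (73.0 − 1.76)/6.02 = 11.834.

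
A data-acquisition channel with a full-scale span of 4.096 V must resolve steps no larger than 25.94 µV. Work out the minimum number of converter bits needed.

18 bits

Number of steps required ≥ 4.096 V / 25.94 µV = 157902.85.
Need 2^N ≥ 157902.85; 2^17 = 131072, 2^18 = 262144.
Minimum N = 18.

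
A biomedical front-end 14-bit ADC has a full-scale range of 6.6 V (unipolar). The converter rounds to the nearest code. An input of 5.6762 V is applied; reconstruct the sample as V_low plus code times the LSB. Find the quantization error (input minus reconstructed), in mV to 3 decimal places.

LSB = 6.6/2^14 = 402.83 µV.
(V_in − V_low)/LSB = (5.6762 − 0)/0.000402832 = 14090.7365 → code 14091 (round).
Reconstructed: 5.6763062 V.
Error = 5.6762 − 5.6763062 = -0.000106152 V = -0.106 mV.

-0.106 mV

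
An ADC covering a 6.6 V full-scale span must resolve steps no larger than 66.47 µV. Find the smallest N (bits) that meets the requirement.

17 bits

Number of steps required ≥ 6.6 V / 66.47 µV = 99292.91.
Need 2^N ≥ 99292.91; 2^16 = 65536, 2^17 = 131072.
Minimum N = 17.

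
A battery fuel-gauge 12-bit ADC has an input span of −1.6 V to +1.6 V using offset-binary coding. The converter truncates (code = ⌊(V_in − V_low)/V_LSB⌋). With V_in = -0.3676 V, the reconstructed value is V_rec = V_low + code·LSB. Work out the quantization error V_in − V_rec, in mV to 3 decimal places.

Step size: 3.2 V ÷ 2^12 = 0.781 mV.
(-0.3676 − (−1.6))/0.00078125 = 1577.4720; ⌊·⌋ gives code 1577.
Reconstructed: -0.36796875 V.
Difference: 0.00036875 V → 0.369 mV.

0.369 mV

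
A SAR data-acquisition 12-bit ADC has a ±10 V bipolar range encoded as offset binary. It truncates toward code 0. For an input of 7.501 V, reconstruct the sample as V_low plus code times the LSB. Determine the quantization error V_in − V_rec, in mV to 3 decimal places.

Step size: 20 V ÷ 2^12 = 4.883 mV.
Scaled input = 3584.2048 LSBs, so code = 3584.
V_rec = (−10) + 3584·0.00488281 = 7.5 V.
Difference: 0.001 V → 1.000 mV.

1.000 mV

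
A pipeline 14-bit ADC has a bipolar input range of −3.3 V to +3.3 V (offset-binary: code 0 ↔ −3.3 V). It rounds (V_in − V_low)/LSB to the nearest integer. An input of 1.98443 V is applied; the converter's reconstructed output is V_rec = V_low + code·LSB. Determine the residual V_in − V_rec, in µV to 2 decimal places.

79.41 µV

LSB = 6.6/2^14 = 402.83 µV.
Scaled input = 13118.1971 LSBs, so code = 13118.
Code 13118 maps back to (−3.3) + 13118×0.000402832 V = 1.9843506 V.
Difference: 7.94141e-05 V → 79.41 µV.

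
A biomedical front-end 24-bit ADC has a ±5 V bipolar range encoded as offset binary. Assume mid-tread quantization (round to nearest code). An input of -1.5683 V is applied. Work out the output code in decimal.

Full-scale span = 10 V; LSB = 10/2^24 = 0.60 µV.
(-1.5683 − (−5)) / 5.96046e-07 = 5757437.215 LSBs.
So the output code is 5757437.

code 5757437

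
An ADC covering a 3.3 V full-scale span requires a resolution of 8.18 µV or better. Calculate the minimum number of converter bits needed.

19 bits

Number of steps required ≥ 3.3 V / 8.18 µV = 403422.98.
Need 2^N ≥ 403422.98; 2^18 = 262144, 2^19 = 524288.
Minimum N = 19.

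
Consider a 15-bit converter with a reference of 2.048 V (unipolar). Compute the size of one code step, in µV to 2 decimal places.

Full-scale span = 2.048 V.
LSB = 2.048 / 2^15 = 2.048 / 32768 = 6.25e-05 V = 62.50 µV.

62.50 µV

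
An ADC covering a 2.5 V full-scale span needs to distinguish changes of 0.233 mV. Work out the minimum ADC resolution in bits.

14 bits

Number of steps required ≥ 2.5 V / 0.233 mV = 10729.61.
Need 2^N ≥ 10729.61; 2^13 = 8192, 2^14 = 16384.
Minimum N = 14.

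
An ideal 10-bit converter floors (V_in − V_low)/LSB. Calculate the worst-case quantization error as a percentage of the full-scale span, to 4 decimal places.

Truncating → worst-case error = 1 LSB = V_FS/2^10, so 100/1024 = 0.0976562 % of full scale.

0.0977 %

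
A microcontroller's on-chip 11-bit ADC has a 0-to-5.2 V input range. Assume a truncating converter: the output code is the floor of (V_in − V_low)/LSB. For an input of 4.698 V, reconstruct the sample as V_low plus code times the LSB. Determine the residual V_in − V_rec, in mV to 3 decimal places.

Step size: 5.2 V ÷ 2^11 = 2.539 mV.
Scaled input = 1850.2892 LSBs, so code = 1850.
V_rec = 0 + 1850·0.00253906 = 4.6972656 V.
Difference: 0.000734375 V → 0.734 mV.

0.734 mV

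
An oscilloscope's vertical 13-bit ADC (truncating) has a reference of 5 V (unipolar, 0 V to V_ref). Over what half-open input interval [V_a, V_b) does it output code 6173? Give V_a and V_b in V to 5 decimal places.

[3.76770 V, 3.76831 V)

LSB = 5/2^13 = 0.610 mV.
V_a = V_low + 6173·LSB = 3.7677 V; V_b = V_low + 6174·LSB = 3.76831 V.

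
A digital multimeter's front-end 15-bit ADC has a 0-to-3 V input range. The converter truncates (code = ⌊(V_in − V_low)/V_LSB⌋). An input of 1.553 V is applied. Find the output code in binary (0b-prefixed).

With 32768 levels over 3 V, one step is 91.55 µV.
Input sits at 16962.901 steps above V_low.
⌊·⌋(16962.901) = 16962.
In binary (0b-prefixed): 0b100001001000010.

code 0b100001001000010 (decimal 16962)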